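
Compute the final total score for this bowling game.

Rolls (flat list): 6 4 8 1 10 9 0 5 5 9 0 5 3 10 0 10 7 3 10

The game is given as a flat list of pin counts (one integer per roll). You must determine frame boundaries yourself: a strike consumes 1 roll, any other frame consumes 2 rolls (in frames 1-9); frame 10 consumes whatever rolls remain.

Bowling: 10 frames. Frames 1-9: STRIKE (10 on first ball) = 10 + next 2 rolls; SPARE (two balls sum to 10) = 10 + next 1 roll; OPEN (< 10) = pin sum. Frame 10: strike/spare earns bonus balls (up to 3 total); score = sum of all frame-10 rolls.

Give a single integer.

Answer: 148

Derivation:
Frame 1: SPARE (6+4=10). 10 + next roll (8) = 18. Cumulative: 18
Frame 2: OPEN (8+1=9). Cumulative: 27
Frame 3: STRIKE. 10 + next two rolls (9+0) = 19. Cumulative: 46
Frame 4: OPEN (9+0=9). Cumulative: 55
Frame 5: SPARE (5+5=10). 10 + next roll (9) = 19. Cumulative: 74
Frame 6: OPEN (9+0=9). Cumulative: 83
Frame 7: OPEN (5+3=8). Cumulative: 91
Frame 8: STRIKE. 10 + next two rolls (0+10) = 20. Cumulative: 111
Frame 9: SPARE (0+10=10). 10 + next roll (7) = 17. Cumulative: 128
Frame 10: SPARE. Sum of all frame-10 rolls (7+3+10) = 20. Cumulative: 148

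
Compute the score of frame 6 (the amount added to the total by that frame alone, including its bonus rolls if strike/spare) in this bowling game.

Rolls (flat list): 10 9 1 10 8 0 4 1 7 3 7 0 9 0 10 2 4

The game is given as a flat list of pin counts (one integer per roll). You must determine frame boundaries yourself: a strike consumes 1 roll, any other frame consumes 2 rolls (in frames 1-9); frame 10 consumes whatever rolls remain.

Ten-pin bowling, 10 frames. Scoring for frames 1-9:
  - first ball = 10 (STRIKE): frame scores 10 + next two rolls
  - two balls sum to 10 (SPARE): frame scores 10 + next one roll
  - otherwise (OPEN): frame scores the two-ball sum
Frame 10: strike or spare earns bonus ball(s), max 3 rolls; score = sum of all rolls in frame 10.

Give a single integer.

Answer: 17

Derivation:
Frame 1: STRIKE. 10 + next two rolls (9+1) = 20. Cumulative: 20
Frame 2: SPARE (9+1=10). 10 + next roll (10) = 20. Cumulative: 40
Frame 3: STRIKE. 10 + next two rolls (8+0) = 18. Cumulative: 58
Frame 4: OPEN (8+0=8). Cumulative: 66
Frame 5: OPEN (4+1=5). Cumulative: 71
Frame 6: SPARE (7+3=10). 10 + next roll (7) = 17. Cumulative: 88
Frame 7: OPEN (7+0=7). Cumulative: 95
Frame 8: OPEN (9+0=9). Cumulative: 104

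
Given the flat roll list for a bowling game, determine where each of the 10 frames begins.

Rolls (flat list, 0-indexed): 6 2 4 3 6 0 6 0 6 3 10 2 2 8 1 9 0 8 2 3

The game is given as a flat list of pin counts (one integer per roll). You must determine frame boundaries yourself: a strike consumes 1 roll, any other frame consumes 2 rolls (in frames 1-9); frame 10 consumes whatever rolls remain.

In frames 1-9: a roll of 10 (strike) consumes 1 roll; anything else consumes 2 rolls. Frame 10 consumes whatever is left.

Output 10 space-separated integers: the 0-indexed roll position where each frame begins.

Frame 1 starts at roll index 0: rolls=6,2 (sum=8), consumes 2 rolls
Frame 2 starts at roll index 2: rolls=4,3 (sum=7), consumes 2 rolls
Frame 3 starts at roll index 4: rolls=6,0 (sum=6), consumes 2 rolls
Frame 4 starts at roll index 6: rolls=6,0 (sum=6), consumes 2 rolls
Frame 5 starts at roll index 8: rolls=6,3 (sum=9), consumes 2 rolls
Frame 6 starts at roll index 10: roll=10 (strike), consumes 1 roll
Frame 7 starts at roll index 11: rolls=2,2 (sum=4), consumes 2 rolls
Frame 8 starts at roll index 13: rolls=8,1 (sum=9), consumes 2 rolls
Frame 9 starts at roll index 15: rolls=9,0 (sum=9), consumes 2 rolls
Frame 10 starts at roll index 17: 3 remaining rolls

Answer: 0 2 4 6 8 10 11 13 15 17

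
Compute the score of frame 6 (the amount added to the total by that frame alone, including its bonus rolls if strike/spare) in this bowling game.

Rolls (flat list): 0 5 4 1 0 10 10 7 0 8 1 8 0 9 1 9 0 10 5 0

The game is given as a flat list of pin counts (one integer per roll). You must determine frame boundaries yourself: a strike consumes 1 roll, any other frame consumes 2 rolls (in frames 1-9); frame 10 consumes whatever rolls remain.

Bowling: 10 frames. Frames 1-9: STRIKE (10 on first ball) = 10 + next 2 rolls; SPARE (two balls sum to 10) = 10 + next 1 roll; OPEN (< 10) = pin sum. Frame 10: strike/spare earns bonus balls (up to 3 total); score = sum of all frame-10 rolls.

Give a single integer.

Frame 1: OPEN (0+5=5). Cumulative: 5
Frame 2: OPEN (4+1=5). Cumulative: 10
Frame 3: SPARE (0+10=10). 10 + next roll (10) = 20. Cumulative: 30
Frame 4: STRIKE. 10 + next two rolls (7+0) = 17. Cumulative: 47
Frame 5: OPEN (7+0=7). Cumulative: 54
Frame 6: OPEN (8+1=9). Cumulative: 63
Frame 7: OPEN (8+0=8). Cumulative: 71
Frame 8: SPARE (9+1=10). 10 + next roll (9) = 19. Cumulative: 90

Answer: 9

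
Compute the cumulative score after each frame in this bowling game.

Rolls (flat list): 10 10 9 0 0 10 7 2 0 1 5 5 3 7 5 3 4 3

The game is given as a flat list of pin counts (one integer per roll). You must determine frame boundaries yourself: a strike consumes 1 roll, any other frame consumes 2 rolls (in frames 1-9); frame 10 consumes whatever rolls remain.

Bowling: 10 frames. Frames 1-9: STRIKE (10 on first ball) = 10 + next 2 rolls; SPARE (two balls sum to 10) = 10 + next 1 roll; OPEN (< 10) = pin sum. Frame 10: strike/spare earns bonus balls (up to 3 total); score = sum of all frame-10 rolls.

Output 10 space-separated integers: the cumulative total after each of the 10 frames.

Answer: 29 48 57 74 83 84 97 112 120 127

Derivation:
Frame 1: STRIKE. 10 + next two rolls (10+9) = 29. Cumulative: 29
Frame 2: STRIKE. 10 + next two rolls (9+0) = 19. Cumulative: 48
Frame 3: OPEN (9+0=9). Cumulative: 57
Frame 4: SPARE (0+10=10). 10 + next roll (7) = 17. Cumulative: 74
Frame 5: OPEN (7+2=9). Cumulative: 83
Frame 6: OPEN (0+1=1). Cumulative: 84
Frame 7: SPARE (5+5=10). 10 + next roll (3) = 13. Cumulative: 97
Frame 8: SPARE (3+7=10). 10 + next roll (5) = 15. Cumulative: 112
Frame 9: OPEN (5+3=8). Cumulative: 120
Frame 10: OPEN. Sum of all frame-10 rolls (4+3) = 7. Cumulative: 127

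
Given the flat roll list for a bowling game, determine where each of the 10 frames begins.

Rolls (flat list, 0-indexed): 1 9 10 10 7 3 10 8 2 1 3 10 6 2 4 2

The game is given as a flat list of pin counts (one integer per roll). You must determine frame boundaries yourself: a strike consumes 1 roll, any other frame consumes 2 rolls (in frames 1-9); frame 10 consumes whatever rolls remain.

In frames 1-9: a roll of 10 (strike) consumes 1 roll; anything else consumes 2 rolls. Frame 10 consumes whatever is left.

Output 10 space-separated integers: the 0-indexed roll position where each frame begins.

Answer: 0 2 3 4 6 7 9 11 12 14

Derivation:
Frame 1 starts at roll index 0: rolls=1,9 (sum=10), consumes 2 rolls
Frame 2 starts at roll index 2: roll=10 (strike), consumes 1 roll
Frame 3 starts at roll index 3: roll=10 (strike), consumes 1 roll
Frame 4 starts at roll index 4: rolls=7,3 (sum=10), consumes 2 rolls
Frame 5 starts at roll index 6: roll=10 (strike), consumes 1 roll
Frame 6 starts at roll index 7: rolls=8,2 (sum=10), consumes 2 rolls
Frame 7 starts at roll index 9: rolls=1,3 (sum=4), consumes 2 rolls
Frame 8 starts at roll index 11: roll=10 (strike), consumes 1 roll
Frame 9 starts at roll index 12: rolls=6,2 (sum=8), consumes 2 rolls
Frame 10 starts at roll index 14: 2 remaining rolls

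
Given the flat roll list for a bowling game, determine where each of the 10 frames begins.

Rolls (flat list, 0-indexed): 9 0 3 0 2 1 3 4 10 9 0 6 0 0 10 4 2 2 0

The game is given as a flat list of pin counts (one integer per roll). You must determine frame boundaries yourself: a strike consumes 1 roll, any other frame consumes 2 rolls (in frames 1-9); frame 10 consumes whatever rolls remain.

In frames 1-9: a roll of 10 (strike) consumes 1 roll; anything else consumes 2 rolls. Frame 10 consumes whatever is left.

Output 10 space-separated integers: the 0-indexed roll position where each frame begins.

Frame 1 starts at roll index 0: rolls=9,0 (sum=9), consumes 2 rolls
Frame 2 starts at roll index 2: rolls=3,0 (sum=3), consumes 2 rolls
Frame 3 starts at roll index 4: rolls=2,1 (sum=3), consumes 2 rolls
Frame 4 starts at roll index 6: rolls=3,4 (sum=7), consumes 2 rolls
Frame 5 starts at roll index 8: roll=10 (strike), consumes 1 roll
Frame 6 starts at roll index 9: rolls=9,0 (sum=9), consumes 2 rolls
Frame 7 starts at roll index 11: rolls=6,0 (sum=6), consumes 2 rolls
Frame 8 starts at roll index 13: rolls=0,10 (sum=10), consumes 2 rolls
Frame 9 starts at roll index 15: rolls=4,2 (sum=6), consumes 2 rolls
Frame 10 starts at roll index 17: 2 remaining rolls

Answer: 0 2 4 6 8 9 11 13 15 17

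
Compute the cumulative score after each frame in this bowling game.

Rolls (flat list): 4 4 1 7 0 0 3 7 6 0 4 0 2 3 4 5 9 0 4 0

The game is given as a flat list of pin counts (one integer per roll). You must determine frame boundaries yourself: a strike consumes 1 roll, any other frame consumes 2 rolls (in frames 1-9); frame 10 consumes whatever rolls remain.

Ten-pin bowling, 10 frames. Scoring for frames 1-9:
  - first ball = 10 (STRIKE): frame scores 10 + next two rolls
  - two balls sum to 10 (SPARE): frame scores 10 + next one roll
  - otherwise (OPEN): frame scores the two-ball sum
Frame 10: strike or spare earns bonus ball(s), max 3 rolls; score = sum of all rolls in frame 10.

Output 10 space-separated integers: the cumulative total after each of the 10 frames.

Answer: 8 16 16 32 38 42 47 56 65 69

Derivation:
Frame 1: OPEN (4+4=8). Cumulative: 8
Frame 2: OPEN (1+7=8). Cumulative: 16
Frame 3: OPEN (0+0=0). Cumulative: 16
Frame 4: SPARE (3+7=10). 10 + next roll (6) = 16. Cumulative: 32
Frame 5: OPEN (6+0=6). Cumulative: 38
Frame 6: OPEN (4+0=4). Cumulative: 42
Frame 7: OPEN (2+3=5). Cumulative: 47
Frame 8: OPEN (4+5=9). Cumulative: 56
Frame 9: OPEN (9+0=9). Cumulative: 65
Frame 10: OPEN. Sum of all frame-10 rolls (4+0) = 4. Cumulative: 69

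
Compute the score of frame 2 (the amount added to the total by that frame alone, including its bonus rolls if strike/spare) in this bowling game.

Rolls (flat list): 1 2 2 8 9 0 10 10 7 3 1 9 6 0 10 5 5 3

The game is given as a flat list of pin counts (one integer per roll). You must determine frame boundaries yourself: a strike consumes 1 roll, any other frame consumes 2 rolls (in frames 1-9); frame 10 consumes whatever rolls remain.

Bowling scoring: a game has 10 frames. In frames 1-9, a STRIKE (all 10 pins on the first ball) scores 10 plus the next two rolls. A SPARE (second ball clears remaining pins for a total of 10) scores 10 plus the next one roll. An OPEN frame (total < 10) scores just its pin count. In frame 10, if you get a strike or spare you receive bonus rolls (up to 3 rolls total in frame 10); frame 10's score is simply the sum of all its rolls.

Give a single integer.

Frame 1: OPEN (1+2=3). Cumulative: 3
Frame 2: SPARE (2+8=10). 10 + next roll (9) = 19. Cumulative: 22
Frame 3: OPEN (9+0=9). Cumulative: 31
Frame 4: STRIKE. 10 + next two rolls (10+7) = 27. Cumulative: 58

Answer: 19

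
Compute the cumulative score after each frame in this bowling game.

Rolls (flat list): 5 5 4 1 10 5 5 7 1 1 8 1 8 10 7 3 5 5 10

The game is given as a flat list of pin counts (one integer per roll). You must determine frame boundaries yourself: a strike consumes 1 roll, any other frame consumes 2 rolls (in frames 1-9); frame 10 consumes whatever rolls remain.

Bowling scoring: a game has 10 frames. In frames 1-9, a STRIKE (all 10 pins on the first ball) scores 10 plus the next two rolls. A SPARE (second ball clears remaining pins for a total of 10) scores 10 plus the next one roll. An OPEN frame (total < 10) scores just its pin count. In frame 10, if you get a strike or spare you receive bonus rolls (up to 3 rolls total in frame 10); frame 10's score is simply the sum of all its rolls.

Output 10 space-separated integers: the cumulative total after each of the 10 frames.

Frame 1: SPARE (5+5=10). 10 + next roll (4) = 14. Cumulative: 14
Frame 2: OPEN (4+1=5). Cumulative: 19
Frame 3: STRIKE. 10 + next two rolls (5+5) = 20. Cumulative: 39
Frame 4: SPARE (5+5=10). 10 + next roll (7) = 17. Cumulative: 56
Frame 5: OPEN (7+1=8). Cumulative: 64
Frame 6: OPEN (1+8=9). Cumulative: 73
Frame 7: OPEN (1+8=9). Cumulative: 82
Frame 8: STRIKE. 10 + next two rolls (7+3) = 20. Cumulative: 102
Frame 9: SPARE (7+3=10). 10 + next roll (5) = 15. Cumulative: 117
Frame 10: SPARE. Sum of all frame-10 rolls (5+5+10) = 20. Cumulative: 137

Answer: 14 19 39 56 64 73 82 102 117 137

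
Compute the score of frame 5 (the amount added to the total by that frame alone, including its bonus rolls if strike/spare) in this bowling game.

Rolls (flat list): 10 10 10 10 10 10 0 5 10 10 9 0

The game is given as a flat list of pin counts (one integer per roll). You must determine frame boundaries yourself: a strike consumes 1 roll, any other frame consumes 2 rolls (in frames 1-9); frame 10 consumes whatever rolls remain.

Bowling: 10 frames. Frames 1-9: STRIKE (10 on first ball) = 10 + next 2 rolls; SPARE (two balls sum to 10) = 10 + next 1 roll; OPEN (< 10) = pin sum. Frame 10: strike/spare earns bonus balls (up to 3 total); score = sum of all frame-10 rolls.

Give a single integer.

Frame 1: STRIKE. 10 + next two rolls (10+10) = 30. Cumulative: 30
Frame 2: STRIKE. 10 + next two rolls (10+10) = 30. Cumulative: 60
Frame 3: STRIKE. 10 + next two rolls (10+10) = 30. Cumulative: 90
Frame 4: STRIKE. 10 + next two rolls (10+10) = 30. Cumulative: 120
Frame 5: STRIKE. 10 + next two rolls (10+0) = 20. Cumulative: 140
Frame 6: STRIKE. 10 + next two rolls (0+5) = 15. Cumulative: 155
Frame 7: OPEN (0+5=5). Cumulative: 160

Answer: 20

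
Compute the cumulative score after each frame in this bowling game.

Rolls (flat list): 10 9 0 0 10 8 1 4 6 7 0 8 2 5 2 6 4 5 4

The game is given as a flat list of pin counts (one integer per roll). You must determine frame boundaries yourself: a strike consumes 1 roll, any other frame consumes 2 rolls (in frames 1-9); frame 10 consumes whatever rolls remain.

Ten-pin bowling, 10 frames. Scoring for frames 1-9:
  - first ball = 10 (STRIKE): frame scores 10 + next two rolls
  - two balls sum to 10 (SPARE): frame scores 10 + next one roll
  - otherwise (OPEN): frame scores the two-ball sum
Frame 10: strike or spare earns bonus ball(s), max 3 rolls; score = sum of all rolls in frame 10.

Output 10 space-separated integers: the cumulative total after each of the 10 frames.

Answer: 19 28 46 55 72 79 94 101 116 125

Derivation:
Frame 1: STRIKE. 10 + next two rolls (9+0) = 19. Cumulative: 19
Frame 2: OPEN (9+0=9). Cumulative: 28
Frame 3: SPARE (0+10=10). 10 + next roll (8) = 18. Cumulative: 46
Frame 4: OPEN (8+1=9). Cumulative: 55
Frame 5: SPARE (4+6=10). 10 + next roll (7) = 17. Cumulative: 72
Frame 6: OPEN (7+0=7). Cumulative: 79
Frame 7: SPARE (8+2=10). 10 + next roll (5) = 15. Cumulative: 94
Frame 8: OPEN (5+2=7). Cumulative: 101
Frame 9: SPARE (6+4=10). 10 + next roll (5) = 15. Cumulative: 116
Frame 10: OPEN. Sum of all frame-10 rolls (5+4) = 9. Cumulative: 125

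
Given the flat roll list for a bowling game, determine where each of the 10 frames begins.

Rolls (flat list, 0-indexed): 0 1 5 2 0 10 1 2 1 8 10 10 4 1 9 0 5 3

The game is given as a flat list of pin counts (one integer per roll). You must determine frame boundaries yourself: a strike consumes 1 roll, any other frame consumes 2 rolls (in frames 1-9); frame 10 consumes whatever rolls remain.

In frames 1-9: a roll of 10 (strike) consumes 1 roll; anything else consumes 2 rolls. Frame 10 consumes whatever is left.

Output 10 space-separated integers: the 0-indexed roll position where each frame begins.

Answer: 0 2 4 6 8 10 11 12 14 16

Derivation:
Frame 1 starts at roll index 0: rolls=0,1 (sum=1), consumes 2 rolls
Frame 2 starts at roll index 2: rolls=5,2 (sum=7), consumes 2 rolls
Frame 3 starts at roll index 4: rolls=0,10 (sum=10), consumes 2 rolls
Frame 4 starts at roll index 6: rolls=1,2 (sum=3), consumes 2 rolls
Frame 5 starts at roll index 8: rolls=1,8 (sum=9), consumes 2 rolls
Frame 6 starts at roll index 10: roll=10 (strike), consumes 1 roll
Frame 7 starts at roll index 11: roll=10 (strike), consumes 1 roll
Frame 8 starts at roll index 12: rolls=4,1 (sum=5), consumes 2 rolls
Frame 9 starts at roll index 14: rolls=9,0 (sum=9), consumes 2 rolls
Frame 10 starts at roll index 16: 2 remaining rolls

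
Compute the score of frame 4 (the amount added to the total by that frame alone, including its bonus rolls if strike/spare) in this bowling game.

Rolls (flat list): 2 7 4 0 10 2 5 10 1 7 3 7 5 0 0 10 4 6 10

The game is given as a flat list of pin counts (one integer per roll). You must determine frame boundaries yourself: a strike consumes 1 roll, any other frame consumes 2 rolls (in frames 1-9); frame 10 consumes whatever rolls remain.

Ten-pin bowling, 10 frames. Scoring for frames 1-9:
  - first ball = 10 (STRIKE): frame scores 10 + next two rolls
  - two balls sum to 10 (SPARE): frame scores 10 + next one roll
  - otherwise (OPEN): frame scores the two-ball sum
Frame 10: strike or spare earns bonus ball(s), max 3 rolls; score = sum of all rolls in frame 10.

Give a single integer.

Answer: 7

Derivation:
Frame 1: OPEN (2+7=9). Cumulative: 9
Frame 2: OPEN (4+0=4). Cumulative: 13
Frame 3: STRIKE. 10 + next two rolls (2+5) = 17. Cumulative: 30
Frame 4: OPEN (2+5=7). Cumulative: 37
Frame 5: STRIKE. 10 + next two rolls (1+7) = 18. Cumulative: 55
Frame 6: OPEN (1+7=8). Cumulative: 63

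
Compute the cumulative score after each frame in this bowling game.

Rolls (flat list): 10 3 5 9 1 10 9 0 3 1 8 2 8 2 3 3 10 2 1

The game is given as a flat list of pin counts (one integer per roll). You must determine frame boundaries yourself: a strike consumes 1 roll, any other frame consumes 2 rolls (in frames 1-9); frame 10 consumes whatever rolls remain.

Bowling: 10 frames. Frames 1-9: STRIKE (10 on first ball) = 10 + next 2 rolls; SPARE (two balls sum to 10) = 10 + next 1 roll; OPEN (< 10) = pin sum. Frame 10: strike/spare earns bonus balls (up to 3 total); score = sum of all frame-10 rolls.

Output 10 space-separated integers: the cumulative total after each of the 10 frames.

Frame 1: STRIKE. 10 + next two rolls (3+5) = 18. Cumulative: 18
Frame 2: OPEN (3+5=8). Cumulative: 26
Frame 3: SPARE (9+1=10). 10 + next roll (10) = 20. Cumulative: 46
Frame 4: STRIKE. 10 + next two rolls (9+0) = 19. Cumulative: 65
Frame 5: OPEN (9+0=9). Cumulative: 74
Frame 6: OPEN (3+1=4). Cumulative: 78
Frame 7: SPARE (8+2=10). 10 + next roll (8) = 18. Cumulative: 96
Frame 8: SPARE (8+2=10). 10 + next roll (3) = 13. Cumulative: 109
Frame 9: OPEN (3+3=6). Cumulative: 115
Frame 10: STRIKE. Sum of all frame-10 rolls (10+2+1) = 13. Cumulative: 128

Answer: 18 26 46 65 74 78 96 109 115 128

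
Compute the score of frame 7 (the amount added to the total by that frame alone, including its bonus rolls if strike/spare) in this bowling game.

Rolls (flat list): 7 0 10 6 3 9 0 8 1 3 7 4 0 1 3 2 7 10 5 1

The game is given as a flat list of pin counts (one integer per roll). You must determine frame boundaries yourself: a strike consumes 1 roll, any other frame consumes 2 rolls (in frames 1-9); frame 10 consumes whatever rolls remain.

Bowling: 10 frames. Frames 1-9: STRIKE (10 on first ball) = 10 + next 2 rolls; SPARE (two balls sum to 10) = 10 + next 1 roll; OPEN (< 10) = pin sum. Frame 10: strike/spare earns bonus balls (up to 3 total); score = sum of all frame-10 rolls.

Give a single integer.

Answer: 4

Derivation:
Frame 1: OPEN (7+0=7). Cumulative: 7
Frame 2: STRIKE. 10 + next two rolls (6+3) = 19. Cumulative: 26
Frame 3: OPEN (6+3=9). Cumulative: 35
Frame 4: OPEN (9+0=9). Cumulative: 44
Frame 5: OPEN (8+1=9). Cumulative: 53
Frame 6: SPARE (3+7=10). 10 + next roll (4) = 14. Cumulative: 67
Frame 7: OPEN (4+0=4). Cumulative: 71
Frame 8: OPEN (1+3=4). Cumulative: 75
Frame 9: OPEN (2+7=9). Cumulative: 84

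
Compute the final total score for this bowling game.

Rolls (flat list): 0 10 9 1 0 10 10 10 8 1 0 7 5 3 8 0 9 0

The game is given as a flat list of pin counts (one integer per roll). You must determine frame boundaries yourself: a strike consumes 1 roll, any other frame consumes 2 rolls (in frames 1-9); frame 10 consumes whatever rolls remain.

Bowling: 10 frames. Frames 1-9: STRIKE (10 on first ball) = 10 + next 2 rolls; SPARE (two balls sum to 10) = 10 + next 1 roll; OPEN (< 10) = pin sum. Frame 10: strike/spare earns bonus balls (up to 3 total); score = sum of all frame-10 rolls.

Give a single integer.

Answer: 137

Derivation:
Frame 1: SPARE (0+10=10). 10 + next roll (9) = 19. Cumulative: 19
Frame 2: SPARE (9+1=10). 10 + next roll (0) = 10. Cumulative: 29
Frame 3: SPARE (0+10=10). 10 + next roll (10) = 20. Cumulative: 49
Frame 4: STRIKE. 10 + next two rolls (10+8) = 28. Cumulative: 77
Frame 5: STRIKE. 10 + next two rolls (8+1) = 19. Cumulative: 96
Frame 6: OPEN (8+1=9). Cumulative: 105
Frame 7: OPEN (0+7=7). Cumulative: 112
Frame 8: OPEN (5+3=8). Cumulative: 120
Frame 9: OPEN (8+0=8). Cumulative: 128
Frame 10: OPEN. Sum of all frame-10 rolls (9+0) = 9. Cumulative: 137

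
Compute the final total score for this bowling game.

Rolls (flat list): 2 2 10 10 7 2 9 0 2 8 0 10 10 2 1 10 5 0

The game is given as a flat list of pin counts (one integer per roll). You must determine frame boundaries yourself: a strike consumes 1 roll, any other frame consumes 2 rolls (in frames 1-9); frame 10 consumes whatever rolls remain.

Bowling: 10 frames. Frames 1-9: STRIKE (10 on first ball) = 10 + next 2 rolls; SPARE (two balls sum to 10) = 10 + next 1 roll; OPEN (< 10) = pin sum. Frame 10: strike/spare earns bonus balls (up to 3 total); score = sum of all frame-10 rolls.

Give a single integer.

Answer: 129

Derivation:
Frame 1: OPEN (2+2=4). Cumulative: 4
Frame 2: STRIKE. 10 + next two rolls (10+7) = 27. Cumulative: 31
Frame 3: STRIKE. 10 + next two rolls (7+2) = 19. Cumulative: 50
Frame 4: OPEN (7+2=9). Cumulative: 59
Frame 5: OPEN (9+0=9). Cumulative: 68
Frame 6: SPARE (2+8=10). 10 + next roll (0) = 10. Cumulative: 78
Frame 7: SPARE (0+10=10). 10 + next roll (10) = 20. Cumulative: 98
Frame 8: STRIKE. 10 + next two rolls (2+1) = 13. Cumulative: 111
Frame 9: OPEN (2+1=3). Cumulative: 114
Frame 10: STRIKE. Sum of all frame-10 rolls (10+5+0) = 15. Cumulative: 129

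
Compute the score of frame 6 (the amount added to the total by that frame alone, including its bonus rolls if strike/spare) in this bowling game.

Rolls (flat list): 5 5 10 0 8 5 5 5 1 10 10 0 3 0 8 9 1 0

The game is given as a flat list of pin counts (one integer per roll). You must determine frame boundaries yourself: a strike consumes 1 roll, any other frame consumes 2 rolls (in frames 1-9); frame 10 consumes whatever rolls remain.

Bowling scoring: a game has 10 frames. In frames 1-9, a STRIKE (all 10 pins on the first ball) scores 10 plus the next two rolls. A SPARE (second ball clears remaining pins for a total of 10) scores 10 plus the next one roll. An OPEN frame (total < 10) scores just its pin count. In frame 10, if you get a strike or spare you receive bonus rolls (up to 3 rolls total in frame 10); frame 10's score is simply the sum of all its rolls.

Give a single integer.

Answer: 20

Derivation:
Frame 1: SPARE (5+5=10). 10 + next roll (10) = 20. Cumulative: 20
Frame 2: STRIKE. 10 + next two rolls (0+8) = 18. Cumulative: 38
Frame 3: OPEN (0+8=8). Cumulative: 46
Frame 4: SPARE (5+5=10). 10 + next roll (5) = 15. Cumulative: 61
Frame 5: OPEN (5+1=6). Cumulative: 67
Frame 6: STRIKE. 10 + next two rolls (10+0) = 20. Cumulative: 87
Frame 7: STRIKE. 10 + next two rolls (0+3) = 13. Cumulative: 100
Frame 8: OPEN (0+3=3). Cumulative: 103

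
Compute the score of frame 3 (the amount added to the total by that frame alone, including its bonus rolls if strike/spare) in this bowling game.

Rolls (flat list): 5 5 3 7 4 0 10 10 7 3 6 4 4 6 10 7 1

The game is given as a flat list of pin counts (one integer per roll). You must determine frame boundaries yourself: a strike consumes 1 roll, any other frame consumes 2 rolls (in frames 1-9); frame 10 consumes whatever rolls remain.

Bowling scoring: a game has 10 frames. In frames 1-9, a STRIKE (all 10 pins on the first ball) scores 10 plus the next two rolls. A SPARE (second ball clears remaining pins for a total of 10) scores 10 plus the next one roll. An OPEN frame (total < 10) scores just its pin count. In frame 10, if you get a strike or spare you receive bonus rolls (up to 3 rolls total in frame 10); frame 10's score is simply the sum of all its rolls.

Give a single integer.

Answer: 4

Derivation:
Frame 1: SPARE (5+5=10). 10 + next roll (3) = 13. Cumulative: 13
Frame 2: SPARE (3+7=10). 10 + next roll (4) = 14. Cumulative: 27
Frame 3: OPEN (4+0=4). Cumulative: 31
Frame 4: STRIKE. 10 + next two rolls (10+7) = 27. Cumulative: 58
Frame 5: STRIKE. 10 + next two rolls (7+3) = 20. Cumulative: 78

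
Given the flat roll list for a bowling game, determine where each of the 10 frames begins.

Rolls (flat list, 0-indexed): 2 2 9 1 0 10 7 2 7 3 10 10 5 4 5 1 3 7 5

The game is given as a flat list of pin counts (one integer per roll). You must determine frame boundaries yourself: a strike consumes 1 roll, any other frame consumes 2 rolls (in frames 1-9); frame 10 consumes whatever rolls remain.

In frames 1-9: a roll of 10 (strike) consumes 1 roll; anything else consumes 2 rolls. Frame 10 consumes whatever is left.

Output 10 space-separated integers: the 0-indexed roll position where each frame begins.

Answer: 0 2 4 6 8 10 11 12 14 16

Derivation:
Frame 1 starts at roll index 0: rolls=2,2 (sum=4), consumes 2 rolls
Frame 2 starts at roll index 2: rolls=9,1 (sum=10), consumes 2 rolls
Frame 3 starts at roll index 4: rolls=0,10 (sum=10), consumes 2 rolls
Frame 4 starts at roll index 6: rolls=7,2 (sum=9), consumes 2 rolls
Frame 5 starts at roll index 8: rolls=7,3 (sum=10), consumes 2 rolls
Frame 6 starts at roll index 10: roll=10 (strike), consumes 1 roll
Frame 7 starts at roll index 11: roll=10 (strike), consumes 1 roll
Frame 8 starts at roll index 12: rolls=5,4 (sum=9), consumes 2 rolls
Frame 9 starts at roll index 14: rolls=5,1 (sum=6), consumes 2 rolls
Frame 10 starts at roll index 16: 3 remaining rolls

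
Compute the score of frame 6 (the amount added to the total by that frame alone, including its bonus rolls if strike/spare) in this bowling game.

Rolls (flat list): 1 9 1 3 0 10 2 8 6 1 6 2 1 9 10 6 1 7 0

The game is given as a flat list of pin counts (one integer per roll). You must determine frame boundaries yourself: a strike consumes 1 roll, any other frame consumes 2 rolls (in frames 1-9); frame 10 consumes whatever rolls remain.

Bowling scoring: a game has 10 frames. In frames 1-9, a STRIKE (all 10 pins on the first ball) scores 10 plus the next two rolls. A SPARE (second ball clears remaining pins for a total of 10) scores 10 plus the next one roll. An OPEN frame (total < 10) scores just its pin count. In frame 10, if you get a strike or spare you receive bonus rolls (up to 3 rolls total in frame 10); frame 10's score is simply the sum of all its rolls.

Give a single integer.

Answer: 8

Derivation:
Frame 1: SPARE (1+9=10). 10 + next roll (1) = 11. Cumulative: 11
Frame 2: OPEN (1+3=4). Cumulative: 15
Frame 3: SPARE (0+10=10). 10 + next roll (2) = 12. Cumulative: 27
Frame 4: SPARE (2+8=10). 10 + next roll (6) = 16. Cumulative: 43
Frame 5: OPEN (6+1=7). Cumulative: 50
Frame 6: OPEN (6+2=8). Cumulative: 58
Frame 7: SPARE (1+9=10). 10 + next roll (10) = 20. Cumulative: 78
Frame 8: STRIKE. 10 + next two rolls (6+1) = 17. Cumulative: 95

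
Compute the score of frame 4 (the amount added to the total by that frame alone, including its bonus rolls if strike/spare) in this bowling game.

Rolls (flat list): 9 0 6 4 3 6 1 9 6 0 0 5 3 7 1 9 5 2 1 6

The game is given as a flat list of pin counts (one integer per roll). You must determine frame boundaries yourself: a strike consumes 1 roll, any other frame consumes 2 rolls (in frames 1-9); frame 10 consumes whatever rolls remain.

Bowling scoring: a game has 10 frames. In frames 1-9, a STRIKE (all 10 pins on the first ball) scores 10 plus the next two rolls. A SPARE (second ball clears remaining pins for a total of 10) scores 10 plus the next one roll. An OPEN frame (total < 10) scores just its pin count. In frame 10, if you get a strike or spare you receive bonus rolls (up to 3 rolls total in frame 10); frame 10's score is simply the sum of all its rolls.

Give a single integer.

Frame 1: OPEN (9+0=9). Cumulative: 9
Frame 2: SPARE (6+4=10). 10 + next roll (3) = 13. Cumulative: 22
Frame 3: OPEN (3+6=9). Cumulative: 31
Frame 4: SPARE (1+9=10). 10 + next roll (6) = 16. Cumulative: 47
Frame 5: OPEN (6+0=6). Cumulative: 53
Frame 6: OPEN (0+5=5). Cumulative: 58

Answer: 16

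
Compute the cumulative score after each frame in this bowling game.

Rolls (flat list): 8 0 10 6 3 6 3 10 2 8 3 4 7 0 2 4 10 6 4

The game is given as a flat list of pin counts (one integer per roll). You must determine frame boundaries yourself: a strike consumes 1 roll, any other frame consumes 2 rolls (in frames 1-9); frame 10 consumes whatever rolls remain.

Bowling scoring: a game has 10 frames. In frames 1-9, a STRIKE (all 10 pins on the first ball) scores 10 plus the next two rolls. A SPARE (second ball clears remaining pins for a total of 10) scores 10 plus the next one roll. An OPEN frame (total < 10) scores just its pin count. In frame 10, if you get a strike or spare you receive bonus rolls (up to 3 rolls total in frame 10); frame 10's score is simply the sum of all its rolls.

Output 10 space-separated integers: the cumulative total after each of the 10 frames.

Frame 1: OPEN (8+0=8). Cumulative: 8
Frame 2: STRIKE. 10 + next two rolls (6+3) = 19. Cumulative: 27
Frame 3: OPEN (6+3=9). Cumulative: 36
Frame 4: OPEN (6+3=9). Cumulative: 45
Frame 5: STRIKE. 10 + next two rolls (2+8) = 20. Cumulative: 65
Frame 6: SPARE (2+8=10). 10 + next roll (3) = 13. Cumulative: 78
Frame 7: OPEN (3+4=7). Cumulative: 85
Frame 8: OPEN (7+0=7). Cumulative: 92
Frame 9: OPEN (2+4=6). Cumulative: 98
Frame 10: STRIKE. Sum of all frame-10 rolls (10+6+4) = 20. Cumulative: 118

Answer: 8 27 36 45 65 78 85 92 98 118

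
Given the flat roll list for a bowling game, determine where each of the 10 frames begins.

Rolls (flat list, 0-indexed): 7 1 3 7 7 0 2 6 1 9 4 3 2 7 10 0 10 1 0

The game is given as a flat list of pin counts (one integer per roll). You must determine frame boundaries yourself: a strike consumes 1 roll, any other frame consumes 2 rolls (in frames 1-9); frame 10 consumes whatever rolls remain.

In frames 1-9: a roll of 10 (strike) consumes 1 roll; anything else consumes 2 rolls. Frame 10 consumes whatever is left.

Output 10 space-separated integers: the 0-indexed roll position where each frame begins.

Answer: 0 2 4 6 8 10 12 14 15 17

Derivation:
Frame 1 starts at roll index 0: rolls=7,1 (sum=8), consumes 2 rolls
Frame 2 starts at roll index 2: rolls=3,7 (sum=10), consumes 2 rolls
Frame 3 starts at roll index 4: rolls=7,0 (sum=7), consumes 2 rolls
Frame 4 starts at roll index 6: rolls=2,6 (sum=8), consumes 2 rolls
Frame 5 starts at roll index 8: rolls=1,9 (sum=10), consumes 2 rolls
Frame 6 starts at roll index 10: rolls=4,3 (sum=7), consumes 2 rolls
Frame 7 starts at roll index 12: rolls=2,7 (sum=9), consumes 2 rolls
Frame 8 starts at roll index 14: roll=10 (strike), consumes 1 roll
Frame 9 starts at roll index 15: rolls=0,10 (sum=10), consumes 2 rolls
Frame 10 starts at roll index 17: 2 remaining rolls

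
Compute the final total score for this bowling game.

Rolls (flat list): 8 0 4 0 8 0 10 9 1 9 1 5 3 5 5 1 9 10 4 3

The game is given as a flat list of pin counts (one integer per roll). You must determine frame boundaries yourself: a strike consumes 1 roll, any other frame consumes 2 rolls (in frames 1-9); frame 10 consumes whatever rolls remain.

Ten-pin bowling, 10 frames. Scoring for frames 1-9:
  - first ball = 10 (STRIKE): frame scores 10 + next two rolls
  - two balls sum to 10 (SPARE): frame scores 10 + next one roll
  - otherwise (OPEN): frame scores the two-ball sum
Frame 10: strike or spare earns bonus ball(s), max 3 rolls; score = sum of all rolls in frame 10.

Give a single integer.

Frame 1: OPEN (8+0=8). Cumulative: 8
Frame 2: OPEN (4+0=4). Cumulative: 12
Frame 3: OPEN (8+0=8). Cumulative: 20
Frame 4: STRIKE. 10 + next two rolls (9+1) = 20. Cumulative: 40
Frame 5: SPARE (9+1=10). 10 + next roll (9) = 19. Cumulative: 59
Frame 6: SPARE (9+1=10). 10 + next roll (5) = 15. Cumulative: 74
Frame 7: OPEN (5+3=8). Cumulative: 82
Frame 8: SPARE (5+5=10). 10 + next roll (1) = 11. Cumulative: 93
Frame 9: SPARE (1+9=10). 10 + next roll (10) = 20. Cumulative: 113
Frame 10: STRIKE. Sum of all frame-10 rolls (10+4+3) = 17. Cumulative: 130

Answer: 130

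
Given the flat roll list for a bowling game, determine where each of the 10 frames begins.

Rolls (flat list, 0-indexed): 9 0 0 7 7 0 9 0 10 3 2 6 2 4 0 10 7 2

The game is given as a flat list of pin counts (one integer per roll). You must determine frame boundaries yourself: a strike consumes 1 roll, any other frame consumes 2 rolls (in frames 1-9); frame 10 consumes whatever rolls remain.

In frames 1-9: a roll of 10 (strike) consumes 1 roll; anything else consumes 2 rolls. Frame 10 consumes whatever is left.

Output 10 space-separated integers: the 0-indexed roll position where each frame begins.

Answer: 0 2 4 6 8 9 11 13 15 16

Derivation:
Frame 1 starts at roll index 0: rolls=9,0 (sum=9), consumes 2 rolls
Frame 2 starts at roll index 2: rolls=0,7 (sum=7), consumes 2 rolls
Frame 3 starts at roll index 4: rolls=7,0 (sum=7), consumes 2 rolls
Frame 4 starts at roll index 6: rolls=9,0 (sum=9), consumes 2 rolls
Frame 5 starts at roll index 8: roll=10 (strike), consumes 1 roll
Frame 6 starts at roll index 9: rolls=3,2 (sum=5), consumes 2 rolls
Frame 7 starts at roll index 11: rolls=6,2 (sum=8), consumes 2 rolls
Frame 8 starts at roll index 13: rolls=4,0 (sum=4), consumes 2 rolls
Frame 9 starts at roll index 15: roll=10 (strike), consumes 1 roll
Frame 10 starts at roll index 16: 2 remaining rolls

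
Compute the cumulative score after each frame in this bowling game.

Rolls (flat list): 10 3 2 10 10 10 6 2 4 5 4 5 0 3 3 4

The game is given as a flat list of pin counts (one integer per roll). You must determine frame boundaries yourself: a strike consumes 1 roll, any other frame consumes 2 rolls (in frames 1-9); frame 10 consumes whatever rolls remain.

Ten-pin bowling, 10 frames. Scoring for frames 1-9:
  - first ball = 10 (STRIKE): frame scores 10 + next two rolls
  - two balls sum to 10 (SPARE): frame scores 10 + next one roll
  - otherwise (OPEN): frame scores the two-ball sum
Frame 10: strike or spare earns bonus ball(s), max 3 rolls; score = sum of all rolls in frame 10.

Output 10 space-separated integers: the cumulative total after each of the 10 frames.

Frame 1: STRIKE. 10 + next two rolls (3+2) = 15. Cumulative: 15
Frame 2: OPEN (3+2=5). Cumulative: 20
Frame 3: STRIKE. 10 + next two rolls (10+10) = 30. Cumulative: 50
Frame 4: STRIKE. 10 + next two rolls (10+6) = 26. Cumulative: 76
Frame 5: STRIKE. 10 + next two rolls (6+2) = 18. Cumulative: 94
Frame 6: OPEN (6+2=8). Cumulative: 102
Frame 7: OPEN (4+5=9). Cumulative: 111
Frame 8: OPEN (4+5=9). Cumulative: 120
Frame 9: OPEN (0+3=3). Cumulative: 123
Frame 10: OPEN. Sum of all frame-10 rolls (3+4) = 7. Cumulative: 130

Answer: 15 20 50 76 94 102 111 120 123 130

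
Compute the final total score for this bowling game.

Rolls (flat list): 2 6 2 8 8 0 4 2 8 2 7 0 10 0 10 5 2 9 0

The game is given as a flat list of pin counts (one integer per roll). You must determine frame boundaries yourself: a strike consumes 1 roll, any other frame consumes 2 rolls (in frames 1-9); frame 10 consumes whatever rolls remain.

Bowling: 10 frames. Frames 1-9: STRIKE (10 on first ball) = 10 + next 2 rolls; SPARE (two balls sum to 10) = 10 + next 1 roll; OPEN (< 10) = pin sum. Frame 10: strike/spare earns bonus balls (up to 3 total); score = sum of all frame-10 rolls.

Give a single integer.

Frame 1: OPEN (2+6=8). Cumulative: 8
Frame 2: SPARE (2+8=10). 10 + next roll (8) = 18. Cumulative: 26
Frame 3: OPEN (8+0=8). Cumulative: 34
Frame 4: OPEN (4+2=6). Cumulative: 40
Frame 5: SPARE (8+2=10). 10 + next roll (7) = 17. Cumulative: 57
Frame 6: OPEN (7+0=7). Cumulative: 64
Frame 7: STRIKE. 10 + next two rolls (0+10) = 20. Cumulative: 84
Frame 8: SPARE (0+10=10). 10 + next roll (5) = 15. Cumulative: 99
Frame 9: OPEN (5+2=7). Cumulative: 106
Frame 10: OPEN. Sum of all frame-10 rolls (9+0) = 9. Cumulative: 115

Answer: 115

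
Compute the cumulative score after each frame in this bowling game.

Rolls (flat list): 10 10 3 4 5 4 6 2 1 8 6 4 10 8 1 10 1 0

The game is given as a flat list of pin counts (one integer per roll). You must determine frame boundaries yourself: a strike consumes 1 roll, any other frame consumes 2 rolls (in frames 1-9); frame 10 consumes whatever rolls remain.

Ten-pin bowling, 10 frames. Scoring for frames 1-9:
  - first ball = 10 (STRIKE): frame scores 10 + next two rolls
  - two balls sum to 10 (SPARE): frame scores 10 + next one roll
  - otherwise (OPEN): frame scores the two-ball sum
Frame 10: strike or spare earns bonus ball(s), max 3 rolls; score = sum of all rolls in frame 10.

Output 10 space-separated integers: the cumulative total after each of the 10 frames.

Frame 1: STRIKE. 10 + next two rolls (10+3) = 23. Cumulative: 23
Frame 2: STRIKE. 10 + next two rolls (3+4) = 17. Cumulative: 40
Frame 3: OPEN (3+4=7). Cumulative: 47
Frame 4: OPEN (5+4=9). Cumulative: 56
Frame 5: OPEN (6+2=8). Cumulative: 64
Frame 6: OPEN (1+8=9). Cumulative: 73
Frame 7: SPARE (6+4=10). 10 + next roll (10) = 20. Cumulative: 93
Frame 8: STRIKE. 10 + next two rolls (8+1) = 19. Cumulative: 112
Frame 9: OPEN (8+1=9). Cumulative: 121
Frame 10: STRIKE. Sum of all frame-10 rolls (10+1+0) = 11. Cumulative: 132

Answer: 23 40 47 56 64 73 93 112 121 132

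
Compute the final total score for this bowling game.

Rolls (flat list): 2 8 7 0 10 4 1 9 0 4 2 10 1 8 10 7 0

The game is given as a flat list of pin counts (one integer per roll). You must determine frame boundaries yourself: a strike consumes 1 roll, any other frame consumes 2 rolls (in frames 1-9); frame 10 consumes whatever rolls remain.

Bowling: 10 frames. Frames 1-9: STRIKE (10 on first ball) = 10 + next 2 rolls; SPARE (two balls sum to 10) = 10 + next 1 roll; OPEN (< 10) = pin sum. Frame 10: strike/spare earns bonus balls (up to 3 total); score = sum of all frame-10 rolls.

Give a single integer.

Answer: 111

Derivation:
Frame 1: SPARE (2+8=10). 10 + next roll (7) = 17. Cumulative: 17
Frame 2: OPEN (7+0=7). Cumulative: 24
Frame 3: STRIKE. 10 + next two rolls (4+1) = 15. Cumulative: 39
Frame 4: OPEN (4+1=5). Cumulative: 44
Frame 5: OPEN (9+0=9). Cumulative: 53
Frame 6: OPEN (4+2=6). Cumulative: 59
Frame 7: STRIKE. 10 + next two rolls (1+8) = 19. Cumulative: 78
Frame 8: OPEN (1+8=9). Cumulative: 87
Frame 9: STRIKE. 10 + next two rolls (7+0) = 17. Cumulative: 104
Frame 10: OPEN. Sum of all frame-10 rolls (7+0) = 7. Cumulative: 111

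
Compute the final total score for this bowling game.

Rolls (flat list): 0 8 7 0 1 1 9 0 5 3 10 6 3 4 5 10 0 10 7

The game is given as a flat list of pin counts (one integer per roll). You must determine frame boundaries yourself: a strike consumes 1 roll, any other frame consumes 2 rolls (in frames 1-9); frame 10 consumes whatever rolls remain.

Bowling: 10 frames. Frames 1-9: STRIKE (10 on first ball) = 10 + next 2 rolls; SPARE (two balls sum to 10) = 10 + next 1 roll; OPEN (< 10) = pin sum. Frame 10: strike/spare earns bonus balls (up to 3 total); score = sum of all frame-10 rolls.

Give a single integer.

Answer: 108

Derivation:
Frame 1: OPEN (0+8=8). Cumulative: 8
Frame 2: OPEN (7+0=7). Cumulative: 15
Frame 3: OPEN (1+1=2). Cumulative: 17
Frame 4: OPEN (9+0=9). Cumulative: 26
Frame 5: OPEN (5+3=8). Cumulative: 34
Frame 6: STRIKE. 10 + next two rolls (6+3) = 19. Cumulative: 53
Frame 7: OPEN (6+3=9). Cumulative: 62
Frame 8: OPEN (4+5=9). Cumulative: 71
Frame 9: STRIKE. 10 + next two rolls (0+10) = 20. Cumulative: 91
Frame 10: SPARE. Sum of all frame-10 rolls (0+10+7) = 17. Cumulative: 108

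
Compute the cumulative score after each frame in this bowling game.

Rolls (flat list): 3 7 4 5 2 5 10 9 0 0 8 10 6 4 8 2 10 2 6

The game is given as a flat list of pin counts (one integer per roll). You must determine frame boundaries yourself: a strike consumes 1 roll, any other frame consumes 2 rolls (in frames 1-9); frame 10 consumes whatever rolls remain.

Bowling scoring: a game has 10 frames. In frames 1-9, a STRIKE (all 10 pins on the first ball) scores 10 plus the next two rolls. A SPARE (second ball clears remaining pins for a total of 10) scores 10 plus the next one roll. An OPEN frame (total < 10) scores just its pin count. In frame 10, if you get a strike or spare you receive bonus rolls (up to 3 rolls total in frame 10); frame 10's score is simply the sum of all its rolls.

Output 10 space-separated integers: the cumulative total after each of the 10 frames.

Answer: 14 23 30 49 58 66 86 104 124 142

Derivation:
Frame 1: SPARE (3+7=10). 10 + next roll (4) = 14. Cumulative: 14
Frame 2: OPEN (4+5=9). Cumulative: 23
Frame 3: OPEN (2+5=7). Cumulative: 30
Frame 4: STRIKE. 10 + next two rolls (9+0) = 19. Cumulative: 49
Frame 5: OPEN (9+0=9). Cumulative: 58
Frame 6: OPEN (0+8=8). Cumulative: 66
Frame 7: STRIKE. 10 + next two rolls (6+4) = 20. Cumulative: 86
Frame 8: SPARE (6+4=10). 10 + next roll (8) = 18. Cumulative: 104
Frame 9: SPARE (8+2=10). 10 + next roll (10) = 20. Cumulative: 124
Frame 10: STRIKE. Sum of all frame-10 rolls (10+2+6) = 18. Cumulative: 142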